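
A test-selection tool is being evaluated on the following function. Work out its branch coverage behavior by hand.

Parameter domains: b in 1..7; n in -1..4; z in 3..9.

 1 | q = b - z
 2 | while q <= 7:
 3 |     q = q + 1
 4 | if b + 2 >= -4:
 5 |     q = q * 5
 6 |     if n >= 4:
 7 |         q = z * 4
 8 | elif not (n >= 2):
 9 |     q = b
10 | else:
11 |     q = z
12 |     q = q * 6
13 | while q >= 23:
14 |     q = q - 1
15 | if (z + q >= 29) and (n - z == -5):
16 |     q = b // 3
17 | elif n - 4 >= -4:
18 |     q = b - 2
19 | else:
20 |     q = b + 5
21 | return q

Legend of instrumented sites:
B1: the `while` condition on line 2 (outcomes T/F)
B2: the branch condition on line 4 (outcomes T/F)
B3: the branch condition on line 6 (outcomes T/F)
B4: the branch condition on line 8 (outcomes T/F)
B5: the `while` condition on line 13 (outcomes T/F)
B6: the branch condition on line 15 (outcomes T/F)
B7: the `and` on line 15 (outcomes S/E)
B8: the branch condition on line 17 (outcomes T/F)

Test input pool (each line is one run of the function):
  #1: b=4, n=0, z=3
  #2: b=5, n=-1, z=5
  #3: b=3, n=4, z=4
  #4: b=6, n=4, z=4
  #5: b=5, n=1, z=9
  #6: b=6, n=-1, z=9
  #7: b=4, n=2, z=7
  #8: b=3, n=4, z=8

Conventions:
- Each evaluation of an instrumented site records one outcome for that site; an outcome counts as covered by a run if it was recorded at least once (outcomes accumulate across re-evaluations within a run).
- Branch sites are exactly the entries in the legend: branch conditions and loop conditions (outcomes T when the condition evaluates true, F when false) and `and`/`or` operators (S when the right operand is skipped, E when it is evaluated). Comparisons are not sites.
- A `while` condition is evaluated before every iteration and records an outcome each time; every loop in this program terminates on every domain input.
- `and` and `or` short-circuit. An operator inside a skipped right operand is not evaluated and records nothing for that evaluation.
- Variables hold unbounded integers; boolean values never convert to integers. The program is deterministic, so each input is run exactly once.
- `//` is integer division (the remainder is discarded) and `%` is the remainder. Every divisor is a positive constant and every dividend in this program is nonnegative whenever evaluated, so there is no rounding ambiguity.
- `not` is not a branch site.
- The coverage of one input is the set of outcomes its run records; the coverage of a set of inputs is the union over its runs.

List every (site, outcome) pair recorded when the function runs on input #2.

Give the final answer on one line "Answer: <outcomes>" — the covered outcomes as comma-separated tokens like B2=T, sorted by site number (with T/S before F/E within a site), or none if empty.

Running input #2 (b=5, n=-1, z=5), event by event:
  B1->T, B1->T, B1->T, B1->T, B1->T, B1->T, B1->T, B1->T, B1->F, B2->T
  B3->F, B5->T, B5->T, B5->T, B5->T, B5->T, B5->T, B5->T, B5->T, B5->T
  B5->T, B5->T, B5->T, B5->T, B5->T, B5->T, B5->T, B5->T, B5->T, B5->F
  B7->S, B6->F, B8->F
deduplicating events, the covered set is: B1=T, B1=F, B2=T, B3=F, B5=T, B5=F, B6=F, B7=S, B8=F

Answer: B1=T, B1=F, B2=T, B3=F, B5=T, B5=F, B6=F, B7=S, B8=F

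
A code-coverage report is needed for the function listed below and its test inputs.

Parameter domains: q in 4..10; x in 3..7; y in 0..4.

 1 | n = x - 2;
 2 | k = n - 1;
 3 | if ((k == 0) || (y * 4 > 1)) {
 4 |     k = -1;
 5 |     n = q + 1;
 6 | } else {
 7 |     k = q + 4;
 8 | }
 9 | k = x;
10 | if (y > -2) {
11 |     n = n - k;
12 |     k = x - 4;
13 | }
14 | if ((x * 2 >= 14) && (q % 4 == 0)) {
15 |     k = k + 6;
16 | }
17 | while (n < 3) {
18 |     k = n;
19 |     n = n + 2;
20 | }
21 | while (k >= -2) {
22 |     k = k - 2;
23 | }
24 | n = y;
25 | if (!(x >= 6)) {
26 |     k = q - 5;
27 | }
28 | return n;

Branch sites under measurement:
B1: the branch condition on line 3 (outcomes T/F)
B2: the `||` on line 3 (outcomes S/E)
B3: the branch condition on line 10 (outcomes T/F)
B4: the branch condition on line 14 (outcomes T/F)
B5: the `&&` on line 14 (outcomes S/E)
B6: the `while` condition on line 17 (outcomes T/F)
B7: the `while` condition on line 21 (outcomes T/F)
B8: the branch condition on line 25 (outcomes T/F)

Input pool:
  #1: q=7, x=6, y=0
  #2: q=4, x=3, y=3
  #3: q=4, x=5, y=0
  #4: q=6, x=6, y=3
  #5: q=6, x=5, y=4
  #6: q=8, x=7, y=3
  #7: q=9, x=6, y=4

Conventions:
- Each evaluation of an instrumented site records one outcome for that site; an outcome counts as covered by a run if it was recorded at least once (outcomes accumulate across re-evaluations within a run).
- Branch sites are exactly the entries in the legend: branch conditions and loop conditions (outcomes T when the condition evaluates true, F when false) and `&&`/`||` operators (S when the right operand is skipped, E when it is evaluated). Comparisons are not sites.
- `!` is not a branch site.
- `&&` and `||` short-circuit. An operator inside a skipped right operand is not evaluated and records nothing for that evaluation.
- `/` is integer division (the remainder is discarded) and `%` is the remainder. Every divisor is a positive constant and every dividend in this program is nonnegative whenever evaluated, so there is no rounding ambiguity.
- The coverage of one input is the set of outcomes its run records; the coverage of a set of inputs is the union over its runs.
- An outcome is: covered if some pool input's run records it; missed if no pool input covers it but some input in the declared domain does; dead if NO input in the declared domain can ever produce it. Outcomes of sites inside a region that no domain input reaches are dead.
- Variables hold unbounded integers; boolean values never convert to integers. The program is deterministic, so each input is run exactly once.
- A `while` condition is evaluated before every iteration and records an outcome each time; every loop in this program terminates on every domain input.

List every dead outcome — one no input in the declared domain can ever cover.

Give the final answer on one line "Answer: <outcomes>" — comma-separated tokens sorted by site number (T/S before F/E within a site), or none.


sweeping the full domain (175 inputs) for each outcome:
  B3=F: never recorded by any domain input -> dead
  reachable outcomes have witnesses, e.g. B1=T (e.g. q=4, x=3, y=0), B1=F (e.g. q=4, x=4, y=0), B2=S (e.g. q=4, x=3, y=0), B2=E (e.g. q=4, x=4, y=0)
Answer: B3=F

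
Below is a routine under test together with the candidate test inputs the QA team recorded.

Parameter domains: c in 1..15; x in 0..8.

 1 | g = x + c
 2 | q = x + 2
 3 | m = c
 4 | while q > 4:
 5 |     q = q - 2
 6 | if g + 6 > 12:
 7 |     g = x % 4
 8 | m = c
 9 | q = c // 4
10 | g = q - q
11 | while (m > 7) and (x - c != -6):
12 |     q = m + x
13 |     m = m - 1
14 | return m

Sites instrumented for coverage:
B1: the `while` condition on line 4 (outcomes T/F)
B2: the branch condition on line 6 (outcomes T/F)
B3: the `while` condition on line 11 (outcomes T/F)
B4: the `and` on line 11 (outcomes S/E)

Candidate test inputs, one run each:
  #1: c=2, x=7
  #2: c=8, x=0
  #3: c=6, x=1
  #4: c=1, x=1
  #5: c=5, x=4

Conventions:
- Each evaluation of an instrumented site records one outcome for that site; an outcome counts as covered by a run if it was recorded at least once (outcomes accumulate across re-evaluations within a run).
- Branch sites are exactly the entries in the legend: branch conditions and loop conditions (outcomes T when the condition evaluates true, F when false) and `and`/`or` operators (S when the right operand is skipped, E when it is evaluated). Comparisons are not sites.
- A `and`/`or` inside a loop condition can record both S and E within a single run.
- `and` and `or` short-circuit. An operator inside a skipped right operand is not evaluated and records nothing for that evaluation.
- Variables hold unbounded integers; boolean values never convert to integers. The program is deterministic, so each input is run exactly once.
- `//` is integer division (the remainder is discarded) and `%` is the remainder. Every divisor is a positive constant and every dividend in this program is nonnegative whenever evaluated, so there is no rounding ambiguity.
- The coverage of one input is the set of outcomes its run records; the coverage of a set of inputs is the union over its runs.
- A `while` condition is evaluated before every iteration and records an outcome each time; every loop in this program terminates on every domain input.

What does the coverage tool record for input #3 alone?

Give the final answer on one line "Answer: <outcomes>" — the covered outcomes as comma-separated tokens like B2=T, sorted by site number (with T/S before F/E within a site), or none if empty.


Simulating input #3 (c=6, x=1) step by step:
  B1->F, B2->T, B4->S, B3->F
collecting distinct outcomes: B1=F, B2=T, B3=F, B4=S
Answer: B1=F, B2=T, B3=F, B4=S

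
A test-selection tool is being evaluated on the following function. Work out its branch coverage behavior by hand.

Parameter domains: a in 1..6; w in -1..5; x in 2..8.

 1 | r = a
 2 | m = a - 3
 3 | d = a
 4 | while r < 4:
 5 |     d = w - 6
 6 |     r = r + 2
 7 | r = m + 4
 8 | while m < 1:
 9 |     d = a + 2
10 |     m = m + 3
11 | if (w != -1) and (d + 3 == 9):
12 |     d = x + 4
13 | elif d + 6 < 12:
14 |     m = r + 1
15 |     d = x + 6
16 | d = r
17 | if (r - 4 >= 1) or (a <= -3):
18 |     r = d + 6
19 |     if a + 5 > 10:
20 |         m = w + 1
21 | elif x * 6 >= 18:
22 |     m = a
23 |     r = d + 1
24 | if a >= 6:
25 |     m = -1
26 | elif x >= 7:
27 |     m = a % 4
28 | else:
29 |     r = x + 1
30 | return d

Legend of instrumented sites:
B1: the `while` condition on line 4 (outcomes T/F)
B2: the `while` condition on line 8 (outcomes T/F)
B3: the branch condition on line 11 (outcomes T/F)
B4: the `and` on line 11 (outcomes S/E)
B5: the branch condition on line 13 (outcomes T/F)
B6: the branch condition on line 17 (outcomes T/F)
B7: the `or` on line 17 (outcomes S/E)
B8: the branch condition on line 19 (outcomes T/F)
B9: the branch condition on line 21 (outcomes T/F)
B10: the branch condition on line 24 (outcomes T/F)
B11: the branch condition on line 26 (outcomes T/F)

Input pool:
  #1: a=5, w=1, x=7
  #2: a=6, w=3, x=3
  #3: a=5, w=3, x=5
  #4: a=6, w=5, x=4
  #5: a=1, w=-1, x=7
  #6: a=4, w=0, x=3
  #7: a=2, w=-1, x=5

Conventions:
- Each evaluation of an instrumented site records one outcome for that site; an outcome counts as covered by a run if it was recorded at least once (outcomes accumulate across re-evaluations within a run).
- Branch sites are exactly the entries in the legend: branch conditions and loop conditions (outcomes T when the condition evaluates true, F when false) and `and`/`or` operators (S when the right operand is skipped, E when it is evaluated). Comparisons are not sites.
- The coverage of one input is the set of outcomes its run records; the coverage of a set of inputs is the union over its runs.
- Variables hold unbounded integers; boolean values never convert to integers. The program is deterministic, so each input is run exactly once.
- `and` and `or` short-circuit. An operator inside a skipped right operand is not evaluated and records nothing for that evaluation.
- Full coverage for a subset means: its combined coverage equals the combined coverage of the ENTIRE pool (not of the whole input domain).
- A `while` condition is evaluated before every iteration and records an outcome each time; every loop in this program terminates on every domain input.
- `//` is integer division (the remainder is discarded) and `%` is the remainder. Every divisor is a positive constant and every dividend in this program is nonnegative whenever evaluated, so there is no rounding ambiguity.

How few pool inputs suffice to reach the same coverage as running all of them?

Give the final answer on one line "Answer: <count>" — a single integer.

input #1, a=5, w=1, x=7: events B1->F, B2->F, B4->E, B3->F, B5->T, B7->S, B6->T, B8->F, B10->F, B11->T; outcomes B1=F, B2=F, B3=F, B4=E, B5=T, B6=T, B7=S, B8=F, B10=F, B11=T
input #2, a=6, w=3, x=3: events B1->F, B2->F, B4->E, B3->T, B7->S, B6->T, B8->T, B10->T; outcomes B1=F, B2=F, B3=T, B4=E, B6=T, B7=S, B8=T, B10=T
input #3, a=5, w=3, x=5: events B1->F, B2->F, B4->E, B3->F, B5->T, B7->S, B6->T, B8->F, B10->F, B11->F; outcomes B1=F, B2=F, B3=F, B4=E, B5=T, B6=T, B7=S, B8=F, B10=F, B11=F
input #4, a=6, w=5, x=4: events B1->F, B2->F, B4->E, B3->T, B7->S, B6->T, B8->T, B10->T; outcomes B1=F, B2=F, B3=T, B4=E, B6=T, B7=S, B8=T, B10=T
input #5, a=1, w=-1, x=7: events B1->T, B1->T, B1->F, B2->T, B2->F, B4->S, B3->F, B5->T, B7->E, B6->F, B9->T, B10->F, B11->T; outcomes B1=T, B1=F, B2=T, B2=F, B3=F, B4=S, B5=T, B6=F, B7=E, B9=T, B10=F, B11=T
input #6, a=4, w=0, x=3: events B1->F, B2->F, B4->E, B3->F, B5->T, B7->S, B6->T, B8->F, B10->F, B11->F; outcomes B1=F, B2=F, B3=F, B4=E, B5=T, B6=T, B7=S, B8=F, B10=F, B11=F
input #7, a=2, w=-1, x=5: events B1->T, B1->F, B2->T, B2->F, B4->S, B3->F, B5->T, B7->E, B6->F, B9->T, B10->F, B11->F; outcomes B1=T, B1=F, B2=T, B2=F, B3=F, B4=S, B5=T, B6=F, B7=E, B9=T, B10=F, B11=F
the full pool covers 20 outcomes: B1=T, B1=F, B2=T, B2=F, B3=T, B3=F, B4=S, B4=E, B5=T, B6=T, B6=F, B7=S, B7=E, B8=T, B8=F, B9=T, B10=T, B10=F, B11=T, B11=F
checked all size-1 subsets: none covers 20 outcomes (max 12/20)
checked all size-2 subsets: none covers 20 outcomes (max 18/20)
inputs {1, 2, 7} (size 3) cover everything; no size-3 subset with a lexicographically smaller index list covers all 20

Answer: 3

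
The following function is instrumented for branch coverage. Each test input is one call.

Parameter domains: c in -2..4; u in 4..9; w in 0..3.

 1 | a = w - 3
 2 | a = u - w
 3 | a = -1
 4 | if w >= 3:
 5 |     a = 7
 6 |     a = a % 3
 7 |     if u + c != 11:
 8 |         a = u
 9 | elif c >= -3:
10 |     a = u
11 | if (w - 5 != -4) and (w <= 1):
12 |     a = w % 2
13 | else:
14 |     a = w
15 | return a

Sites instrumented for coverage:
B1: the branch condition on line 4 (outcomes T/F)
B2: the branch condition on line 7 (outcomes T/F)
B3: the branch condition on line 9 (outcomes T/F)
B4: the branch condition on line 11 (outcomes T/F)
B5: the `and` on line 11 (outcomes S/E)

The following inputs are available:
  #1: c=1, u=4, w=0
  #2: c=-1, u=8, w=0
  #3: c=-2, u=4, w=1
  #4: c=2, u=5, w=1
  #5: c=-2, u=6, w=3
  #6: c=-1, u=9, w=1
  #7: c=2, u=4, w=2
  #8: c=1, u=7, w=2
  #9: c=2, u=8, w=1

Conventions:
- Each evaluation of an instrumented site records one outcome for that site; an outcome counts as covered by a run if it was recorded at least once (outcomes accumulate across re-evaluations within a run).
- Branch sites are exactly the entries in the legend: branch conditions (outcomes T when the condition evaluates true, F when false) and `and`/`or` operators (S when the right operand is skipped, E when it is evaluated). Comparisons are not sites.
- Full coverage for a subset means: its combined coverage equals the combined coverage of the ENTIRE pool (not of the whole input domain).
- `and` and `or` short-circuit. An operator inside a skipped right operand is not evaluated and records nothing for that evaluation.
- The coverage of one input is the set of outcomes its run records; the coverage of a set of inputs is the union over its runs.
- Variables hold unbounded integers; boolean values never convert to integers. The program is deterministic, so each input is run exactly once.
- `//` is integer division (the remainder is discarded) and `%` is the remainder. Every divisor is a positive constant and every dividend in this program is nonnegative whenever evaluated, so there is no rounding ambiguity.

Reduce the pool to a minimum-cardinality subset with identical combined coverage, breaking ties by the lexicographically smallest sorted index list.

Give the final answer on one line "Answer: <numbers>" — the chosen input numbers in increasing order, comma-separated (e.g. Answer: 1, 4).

test 1 (c=1, u=4, w=0) fires B1->F, B3->T, B5->E, B4->T; hits B1=F, B3=T, B4=T, B5=E
test 2 (c=-1, u=8, w=0) fires B1->F, B3->T, B5->E, B4->T; hits B1=F, B3=T, B4=T, B5=E
test 3 (c=-2, u=4, w=1) fires B1->F, B3->T, B5->S, B4->F; hits B1=F, B3=T, B4=F, B5=S
test 4 (c=2, u=5, w=1) fires B1->F, B3->T, B5->S, B4->F; hits B1=F, B3=T, B4=F, B5=S
test 5 (c=-2, u=6, w=3) fires B1->T, B2->T, B5->E, B4->F; hits B1=T, B2=T, B4=F, B5=E
test 6 (c=-1, u=9, w=1) fires B1->F, B3->T, B5->S, B4->F; hits B1=F, B3=T, B4=F, B5=S
test 7 (c=2, u=4, w=2) fires B1->F, B3->T, B5->E, B4->F; hits B1=F, B3=T, B4=F, B5=E
test 8 (c=1, u=7, w=2) fires B1->F, B3->T, B5->E, B4->F; hits B1=F, B3=T, B4=F, B5=E
test 9 (c=2, u=8, w=1) fires B1->F, B3->T, B5->S, B4->F; hits B1=F, B3=T, B4=F, B5=S
the full pool covers 8 outcomes: B1=T, B1=F, B2=T, B3=T, B4=T, B4=F, B5=S, B5=E
checked all size-1 subsets: none covers 8 outcomes (max 4/8)
checked all size-2 subsets: none covers 8 outcomes (max 7/8)
at size 3, {1, 3, 5} reaches all 8 outcomes; every lexicographically earlier size-3 subset fails

Answer: 1, 3, 5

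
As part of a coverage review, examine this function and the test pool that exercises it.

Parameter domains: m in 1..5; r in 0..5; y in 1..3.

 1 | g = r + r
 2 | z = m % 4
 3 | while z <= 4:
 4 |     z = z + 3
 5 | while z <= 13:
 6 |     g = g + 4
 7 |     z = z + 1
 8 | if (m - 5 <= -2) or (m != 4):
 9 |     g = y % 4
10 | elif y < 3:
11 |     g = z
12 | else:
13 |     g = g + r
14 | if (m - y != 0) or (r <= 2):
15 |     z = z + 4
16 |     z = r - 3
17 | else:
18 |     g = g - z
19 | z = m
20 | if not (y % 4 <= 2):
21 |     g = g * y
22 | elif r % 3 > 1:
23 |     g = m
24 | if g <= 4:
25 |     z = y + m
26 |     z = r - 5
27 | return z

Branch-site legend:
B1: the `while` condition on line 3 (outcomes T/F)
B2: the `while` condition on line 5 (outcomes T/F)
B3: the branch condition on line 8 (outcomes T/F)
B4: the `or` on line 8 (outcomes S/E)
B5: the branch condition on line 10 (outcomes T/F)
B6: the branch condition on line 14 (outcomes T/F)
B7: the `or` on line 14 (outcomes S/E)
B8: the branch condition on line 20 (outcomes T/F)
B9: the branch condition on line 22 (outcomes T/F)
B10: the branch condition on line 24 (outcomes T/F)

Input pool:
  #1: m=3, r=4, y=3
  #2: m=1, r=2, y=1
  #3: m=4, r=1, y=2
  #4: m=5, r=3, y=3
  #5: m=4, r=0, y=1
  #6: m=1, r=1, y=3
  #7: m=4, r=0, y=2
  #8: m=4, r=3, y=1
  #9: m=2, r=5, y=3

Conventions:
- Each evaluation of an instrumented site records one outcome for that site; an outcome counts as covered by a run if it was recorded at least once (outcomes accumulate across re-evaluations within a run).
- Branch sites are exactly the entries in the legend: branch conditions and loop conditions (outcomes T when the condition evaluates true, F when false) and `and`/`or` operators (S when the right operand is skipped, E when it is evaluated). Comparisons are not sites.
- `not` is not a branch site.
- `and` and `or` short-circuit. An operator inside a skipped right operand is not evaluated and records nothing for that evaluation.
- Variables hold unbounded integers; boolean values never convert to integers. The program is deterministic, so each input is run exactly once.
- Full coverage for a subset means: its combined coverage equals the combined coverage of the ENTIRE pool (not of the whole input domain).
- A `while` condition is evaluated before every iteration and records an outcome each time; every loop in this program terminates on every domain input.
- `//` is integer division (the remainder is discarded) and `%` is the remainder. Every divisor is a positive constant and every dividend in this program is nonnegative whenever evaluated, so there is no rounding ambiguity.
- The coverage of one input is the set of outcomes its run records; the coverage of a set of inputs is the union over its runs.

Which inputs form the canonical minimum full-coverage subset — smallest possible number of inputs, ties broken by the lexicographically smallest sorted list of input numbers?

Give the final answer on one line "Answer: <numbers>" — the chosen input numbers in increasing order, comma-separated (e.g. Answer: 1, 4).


#1 (m=3, r=4, y=3) -> B1->T, B1->F, B2->T, B2->T, B2->T, B2->T, B2->T, B2->T, B2->T, B2->T, B2->F, B4->S, B3->T, B7->E, ...; covered: B1=T, B1=F, B2=T, B2=F, B3=T, B4=S, B6=F, B7=E, B8=T, B10=T
#2 (m=1, r=2, y=1) -> B1->T, B1->T, B1->F, B2->T, B2->T, B2->T, B2->T, B2->T, B2->T, B2->T, B2->F, B4->S, B3->T, B7->E, ...; covered: B1=T, B1=F, B2=T, B2=F, B3=T, B4=S, B6=T, B7=E, B8=F, B9=T, B10=T
#3 (m=4, r=1, y=2) -> B1->T, B1->T, B1->F, B2->T, B2->T, B2->T, B2->T, B2->T, B2->T, B2->T, B2->T, B2->F, B4->E, B3->F, ...; covered: B1=T, B1=F, B2=T, B2=F, B3=F, B4=E, B5=T, B6=T, B7=S, B8=F, B9=F, B10=F
#4 (m=5, r=3, y=3) -> B1->T, B1->T, B1->F, B2->T, B2->T, B2->T, B2->T, B2->T, B2->T, B2->T, B2->F, B4->E, B3->T, B7->S, ...; covered: B1=T, B1=F, B2=T, B2=F, B3=T, B4=E, B6=T, B7=S, B8=T, B10=F
#5 (m=4, r=0, y=1) -> B1->T, B1->T, B1->F, B2->T, B2->T, B2->T, B2->T, B2->T, B2->T, B2->T, B2->T, B2->F, B4->E, B3->F, ...; covered: B1=T, B1=F, B2=T, B2=F, B3=F, B4=E, B5=T, B6=T, B7=S, B8=F, B9=F, B10=F
#6 (m=1, r=1, y=3) -> B1->T, B1->T, B1->F, B2->T, B2->T, B2->T, B2->T, B2->T, B2->T, B2->T, B2->F, B4->S, B3->T, B7->S, ...; covered: B1=T, B1=F, B2=T, B2=F, B3=T, B4=S, B6=T, B7=S, B8=T, B10=F
#7 (m=4, r=0, y=2) -> B1->T, B1->T, B1->F, B2->T, B2->T, B2->T, B2->T, B2->T, B2->T, B2->T, B2->T, B2->F, B4->E, B3->F, ...; covered: B1=T, B1=F, B2=T, B2=F, B3=F, B4=E, B5=T, B6=T, B7=S, B8=F, B9=F, B10=F
#8 (m=4, r=3, y=1) -> B1->T, B1->T, B1->F, B2->T, B2->T, B2->T, B2->T, B2->T, B2->T, B2->T, B2->T, B2->F, B4->E, B3->F, ...; covered: B1=T, B1=F, B2=T, B2=F, B3=F, B4=E, B5=T, B6=T, B7=S, B8=F, B9=F, B10=F
#9 (m=2, r=5, y=3) -> B1->T, B1->F, B2->T, B2->T, B2->T, B2->T, B2->T, B2->T, B2->T, B2->T, B2->T, B2->F, B4->S, B3->T, ...; covered: B1=T, B1=F, B2=T, B2=F, B3=T, B4=S, B6=T, B7=S, B8=T, B10=F
union over all inputs: B1=T, B1=F, B2=T, B2=F, B3=T, B3=F, B4=S, B4=E, B5=T, B6=T, B6=F, B7=S, B7=E, B8=T, B8=F, B9=T, B9=F, B10=T, B10=F (19 outcomes)
size 1 is not enough: best union over all size-1 subsets is 12/19
size 2 is not enough: best union over all size-2 subsets is 18/19
at size 3, {1, 2, 3} reaches all 19 outcomes; every lexicographically earlier size-3 subset fails
Answer: 1, 2, 3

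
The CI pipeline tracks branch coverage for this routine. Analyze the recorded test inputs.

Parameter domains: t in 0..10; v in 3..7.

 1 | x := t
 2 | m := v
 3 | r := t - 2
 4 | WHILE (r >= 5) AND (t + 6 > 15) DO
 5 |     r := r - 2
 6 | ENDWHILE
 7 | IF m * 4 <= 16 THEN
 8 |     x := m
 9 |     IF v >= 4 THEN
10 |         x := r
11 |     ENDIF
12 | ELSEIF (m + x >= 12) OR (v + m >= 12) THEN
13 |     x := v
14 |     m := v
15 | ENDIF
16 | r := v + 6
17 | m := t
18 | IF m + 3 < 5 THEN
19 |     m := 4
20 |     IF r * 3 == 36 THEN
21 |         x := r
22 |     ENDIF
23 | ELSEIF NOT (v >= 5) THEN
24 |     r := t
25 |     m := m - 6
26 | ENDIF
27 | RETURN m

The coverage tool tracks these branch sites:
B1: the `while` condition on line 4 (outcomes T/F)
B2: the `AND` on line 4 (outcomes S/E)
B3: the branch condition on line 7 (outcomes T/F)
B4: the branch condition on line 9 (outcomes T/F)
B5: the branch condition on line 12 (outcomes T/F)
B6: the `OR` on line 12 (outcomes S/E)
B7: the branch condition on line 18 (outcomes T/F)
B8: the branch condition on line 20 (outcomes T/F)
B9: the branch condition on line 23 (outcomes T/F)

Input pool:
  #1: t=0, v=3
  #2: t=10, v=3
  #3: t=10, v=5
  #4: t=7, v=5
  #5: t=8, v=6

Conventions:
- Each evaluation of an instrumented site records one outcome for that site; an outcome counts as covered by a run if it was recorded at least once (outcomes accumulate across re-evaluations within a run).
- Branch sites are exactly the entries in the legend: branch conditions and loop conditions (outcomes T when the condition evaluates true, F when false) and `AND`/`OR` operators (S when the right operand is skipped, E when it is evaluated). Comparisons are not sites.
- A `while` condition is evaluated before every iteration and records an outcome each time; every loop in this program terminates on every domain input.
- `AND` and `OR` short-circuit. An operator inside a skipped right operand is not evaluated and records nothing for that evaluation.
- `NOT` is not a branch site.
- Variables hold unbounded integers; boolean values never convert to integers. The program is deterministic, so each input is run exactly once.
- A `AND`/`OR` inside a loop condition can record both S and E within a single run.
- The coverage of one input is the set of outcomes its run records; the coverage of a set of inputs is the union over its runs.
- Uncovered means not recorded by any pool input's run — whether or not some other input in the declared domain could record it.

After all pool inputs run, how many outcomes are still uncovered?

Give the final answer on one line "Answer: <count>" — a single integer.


test 1 (t=0, v=3) hits B1=F, B2=S, B3=T, B4=F, B7=T, B8=F
test 2 (t=10, v=3) hits B1=T, B1=F, B2=S, B2=E, B3=T, B4=F, B7=F, B9=T
test 3 (t=10, v=5) hits B1=T, B1=F, B2=S, B2=E, B3=F, B5=T, B6=S, B7=F, B9=F
test 4 (t=7, v=5) hits B1=F, B2=E, B3=F, B5=T, B6=S, B7=F, B9=F
test 5 (t=8, v=6) hits B1=F, B2=E, B3=F, B5=T, B6=S, B7=F, B9=F
union over the pool: B1=T, B1=F, B2=S, B2=E, B3=T, B3=F, B4=F, B5=T, B6=S, B7=T, B7=F, B8=F, B9=T, B9=F
uncovered (4 of 18): B4=T, B5=F, B6=E, B8=T
Answer: 4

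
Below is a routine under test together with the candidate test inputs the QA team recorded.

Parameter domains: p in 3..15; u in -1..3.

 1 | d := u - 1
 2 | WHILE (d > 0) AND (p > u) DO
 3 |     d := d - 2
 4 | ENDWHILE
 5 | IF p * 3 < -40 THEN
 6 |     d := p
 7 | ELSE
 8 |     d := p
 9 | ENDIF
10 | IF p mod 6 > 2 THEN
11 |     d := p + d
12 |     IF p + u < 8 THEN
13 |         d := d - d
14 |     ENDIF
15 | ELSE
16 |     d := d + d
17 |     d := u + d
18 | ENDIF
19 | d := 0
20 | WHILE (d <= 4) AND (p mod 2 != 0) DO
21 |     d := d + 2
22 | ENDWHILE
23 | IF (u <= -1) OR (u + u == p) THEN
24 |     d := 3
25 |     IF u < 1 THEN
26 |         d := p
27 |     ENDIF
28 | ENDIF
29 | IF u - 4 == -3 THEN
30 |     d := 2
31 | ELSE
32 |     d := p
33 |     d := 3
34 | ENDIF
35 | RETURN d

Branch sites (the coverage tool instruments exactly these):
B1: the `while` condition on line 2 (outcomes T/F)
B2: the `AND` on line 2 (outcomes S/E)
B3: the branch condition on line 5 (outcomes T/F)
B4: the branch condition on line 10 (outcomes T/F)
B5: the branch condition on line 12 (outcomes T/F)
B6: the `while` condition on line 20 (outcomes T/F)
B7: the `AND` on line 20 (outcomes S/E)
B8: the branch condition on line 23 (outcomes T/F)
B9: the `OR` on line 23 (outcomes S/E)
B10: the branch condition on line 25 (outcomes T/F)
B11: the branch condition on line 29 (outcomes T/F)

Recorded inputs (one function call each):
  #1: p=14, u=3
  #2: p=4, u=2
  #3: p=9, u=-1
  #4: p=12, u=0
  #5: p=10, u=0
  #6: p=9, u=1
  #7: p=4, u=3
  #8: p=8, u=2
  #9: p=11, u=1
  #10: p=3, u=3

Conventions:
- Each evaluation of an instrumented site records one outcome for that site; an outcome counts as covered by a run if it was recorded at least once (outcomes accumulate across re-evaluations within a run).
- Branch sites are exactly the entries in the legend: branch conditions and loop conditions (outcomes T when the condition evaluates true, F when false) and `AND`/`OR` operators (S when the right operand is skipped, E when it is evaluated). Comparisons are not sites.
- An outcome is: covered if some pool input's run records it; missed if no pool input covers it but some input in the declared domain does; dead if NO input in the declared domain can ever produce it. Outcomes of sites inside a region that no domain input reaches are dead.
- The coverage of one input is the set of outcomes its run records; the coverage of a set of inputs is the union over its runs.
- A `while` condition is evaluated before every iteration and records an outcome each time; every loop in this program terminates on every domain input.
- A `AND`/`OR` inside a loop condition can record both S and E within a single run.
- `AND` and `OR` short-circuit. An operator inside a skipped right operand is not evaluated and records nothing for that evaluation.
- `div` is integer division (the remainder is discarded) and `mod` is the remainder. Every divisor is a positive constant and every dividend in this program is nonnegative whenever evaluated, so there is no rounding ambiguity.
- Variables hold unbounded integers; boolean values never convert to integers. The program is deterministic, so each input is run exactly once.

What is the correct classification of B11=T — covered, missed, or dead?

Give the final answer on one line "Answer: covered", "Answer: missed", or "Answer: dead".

B11=T is recorded by pool input(s) 6, 9 -> covered

Answer: covered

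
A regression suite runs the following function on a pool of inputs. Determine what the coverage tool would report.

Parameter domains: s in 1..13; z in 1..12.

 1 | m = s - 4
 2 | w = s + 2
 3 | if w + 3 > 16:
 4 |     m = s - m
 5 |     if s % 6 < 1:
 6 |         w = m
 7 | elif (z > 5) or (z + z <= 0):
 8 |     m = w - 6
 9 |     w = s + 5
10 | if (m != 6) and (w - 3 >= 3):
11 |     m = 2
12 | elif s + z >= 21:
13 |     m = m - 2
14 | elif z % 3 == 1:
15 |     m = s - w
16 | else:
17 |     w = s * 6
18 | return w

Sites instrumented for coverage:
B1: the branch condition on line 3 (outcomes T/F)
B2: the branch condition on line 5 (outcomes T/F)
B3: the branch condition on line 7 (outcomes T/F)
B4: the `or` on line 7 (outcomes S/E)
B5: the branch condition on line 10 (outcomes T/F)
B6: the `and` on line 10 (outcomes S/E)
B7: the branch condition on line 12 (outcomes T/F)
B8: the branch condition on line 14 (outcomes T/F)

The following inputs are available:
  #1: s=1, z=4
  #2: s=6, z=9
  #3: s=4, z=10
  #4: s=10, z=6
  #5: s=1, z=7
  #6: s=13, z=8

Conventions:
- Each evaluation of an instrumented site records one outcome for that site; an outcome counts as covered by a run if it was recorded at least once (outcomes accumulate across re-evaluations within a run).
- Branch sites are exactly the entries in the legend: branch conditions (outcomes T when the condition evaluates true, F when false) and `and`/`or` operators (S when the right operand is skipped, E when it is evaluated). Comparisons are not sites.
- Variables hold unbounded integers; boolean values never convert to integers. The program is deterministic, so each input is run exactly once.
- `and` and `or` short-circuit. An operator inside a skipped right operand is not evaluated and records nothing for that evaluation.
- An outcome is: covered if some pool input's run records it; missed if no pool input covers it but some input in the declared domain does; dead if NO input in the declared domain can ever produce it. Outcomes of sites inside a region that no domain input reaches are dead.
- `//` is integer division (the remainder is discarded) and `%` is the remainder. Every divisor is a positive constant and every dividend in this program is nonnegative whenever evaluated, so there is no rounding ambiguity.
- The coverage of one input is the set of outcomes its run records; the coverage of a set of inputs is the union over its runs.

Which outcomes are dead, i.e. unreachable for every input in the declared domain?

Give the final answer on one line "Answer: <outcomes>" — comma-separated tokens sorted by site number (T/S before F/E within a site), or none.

checking every outcome against all 156 domain inputs:
  reachable outcomes have witnesses, e.g. B1=T (e.g. s=12, z=1), B1=F (e.g. s=1, z=1), B2=T (e.g. s=12, z=1), B2=F (e.g. s=13, z=1)

Answer: none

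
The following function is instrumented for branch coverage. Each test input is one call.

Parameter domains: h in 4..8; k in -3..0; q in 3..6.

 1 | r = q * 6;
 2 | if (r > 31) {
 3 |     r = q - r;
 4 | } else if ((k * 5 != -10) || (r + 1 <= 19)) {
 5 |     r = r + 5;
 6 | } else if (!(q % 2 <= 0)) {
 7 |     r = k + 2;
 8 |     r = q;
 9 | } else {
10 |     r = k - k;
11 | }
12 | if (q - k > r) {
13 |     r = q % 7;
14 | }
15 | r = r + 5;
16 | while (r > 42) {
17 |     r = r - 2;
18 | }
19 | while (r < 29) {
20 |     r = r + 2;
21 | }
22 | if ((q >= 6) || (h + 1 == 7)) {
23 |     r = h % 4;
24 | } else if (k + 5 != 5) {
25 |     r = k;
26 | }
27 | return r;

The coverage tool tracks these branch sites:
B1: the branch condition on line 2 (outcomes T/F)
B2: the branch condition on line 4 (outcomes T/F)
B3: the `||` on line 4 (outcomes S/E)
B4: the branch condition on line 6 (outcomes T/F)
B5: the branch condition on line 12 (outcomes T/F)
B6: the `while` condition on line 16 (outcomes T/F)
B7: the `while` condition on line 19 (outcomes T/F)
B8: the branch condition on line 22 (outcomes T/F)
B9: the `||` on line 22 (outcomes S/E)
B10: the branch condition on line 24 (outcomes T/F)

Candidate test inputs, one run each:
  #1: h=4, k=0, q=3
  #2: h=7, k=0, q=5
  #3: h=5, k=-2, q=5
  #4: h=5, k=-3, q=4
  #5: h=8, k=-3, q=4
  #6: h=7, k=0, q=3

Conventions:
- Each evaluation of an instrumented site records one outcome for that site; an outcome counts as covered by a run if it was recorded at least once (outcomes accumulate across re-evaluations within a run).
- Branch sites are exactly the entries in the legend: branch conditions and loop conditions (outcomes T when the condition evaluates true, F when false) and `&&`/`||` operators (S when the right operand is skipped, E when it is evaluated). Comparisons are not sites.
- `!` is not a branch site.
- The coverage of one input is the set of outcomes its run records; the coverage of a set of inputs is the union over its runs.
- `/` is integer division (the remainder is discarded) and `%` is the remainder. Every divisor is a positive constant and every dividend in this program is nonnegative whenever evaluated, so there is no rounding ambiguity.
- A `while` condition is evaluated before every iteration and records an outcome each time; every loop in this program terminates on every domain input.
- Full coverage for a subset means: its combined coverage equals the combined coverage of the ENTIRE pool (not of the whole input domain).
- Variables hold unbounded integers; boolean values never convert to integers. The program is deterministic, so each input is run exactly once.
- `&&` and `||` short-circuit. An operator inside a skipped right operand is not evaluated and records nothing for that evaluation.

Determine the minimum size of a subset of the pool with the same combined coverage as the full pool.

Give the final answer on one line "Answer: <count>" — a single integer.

#1 (h=4, k=0, q=3) -> covered: B1=F, B2=T, B3=S, B5=F, B6=F, B7=T, B7=F, B8=F, B9=E, B10=F
#2 (h=7, k=0, q=5) -> covered: B1=F, B2=T, B3=S, B5=F, B6=F, B7=F, B8=F, B9=E, B10=F
#3 (h=5, k=-2, q=5) -> covered: B1=F, B2=F, B3=E, B4=T, B5=T, B6=F, B7=T, B7=F, B8=F, B9=E, B10=T
#4 (h=5, k=-3, q=4) -> covered: B1=F, B2=T, B3=S, B5=F, B6=F, B7=F, B8=F, B9=E, B10=T
#5 (h=8, k=-3, q=4) -> covered: B1=F, B2=T, B3=S, B5=F, B6=F, B7=F, B8=F, B9=E, B10=T
#6 (h=7, k=0, q=3) -> covered: B1=F, B2=T, B3=S, B5=F, B6=F, B7=T, B7=F, B8=F, B9=E, B10=F
the full pool covers 15 outcomes: B1=F, B2=T, B2=F, B3=S, B3=E, B4=T, B5=T, B5=F, B6=F, B7=T, B7=F, B8=F, B9=E, B10=T, B10=F
checked all size-1 subsets: none covers 15 outcomes (max 11/15)
inputs {1, 3} (size 2) cover everything; no size-2 subset with a lexicographically smaller index list covers all 15

Answer: 2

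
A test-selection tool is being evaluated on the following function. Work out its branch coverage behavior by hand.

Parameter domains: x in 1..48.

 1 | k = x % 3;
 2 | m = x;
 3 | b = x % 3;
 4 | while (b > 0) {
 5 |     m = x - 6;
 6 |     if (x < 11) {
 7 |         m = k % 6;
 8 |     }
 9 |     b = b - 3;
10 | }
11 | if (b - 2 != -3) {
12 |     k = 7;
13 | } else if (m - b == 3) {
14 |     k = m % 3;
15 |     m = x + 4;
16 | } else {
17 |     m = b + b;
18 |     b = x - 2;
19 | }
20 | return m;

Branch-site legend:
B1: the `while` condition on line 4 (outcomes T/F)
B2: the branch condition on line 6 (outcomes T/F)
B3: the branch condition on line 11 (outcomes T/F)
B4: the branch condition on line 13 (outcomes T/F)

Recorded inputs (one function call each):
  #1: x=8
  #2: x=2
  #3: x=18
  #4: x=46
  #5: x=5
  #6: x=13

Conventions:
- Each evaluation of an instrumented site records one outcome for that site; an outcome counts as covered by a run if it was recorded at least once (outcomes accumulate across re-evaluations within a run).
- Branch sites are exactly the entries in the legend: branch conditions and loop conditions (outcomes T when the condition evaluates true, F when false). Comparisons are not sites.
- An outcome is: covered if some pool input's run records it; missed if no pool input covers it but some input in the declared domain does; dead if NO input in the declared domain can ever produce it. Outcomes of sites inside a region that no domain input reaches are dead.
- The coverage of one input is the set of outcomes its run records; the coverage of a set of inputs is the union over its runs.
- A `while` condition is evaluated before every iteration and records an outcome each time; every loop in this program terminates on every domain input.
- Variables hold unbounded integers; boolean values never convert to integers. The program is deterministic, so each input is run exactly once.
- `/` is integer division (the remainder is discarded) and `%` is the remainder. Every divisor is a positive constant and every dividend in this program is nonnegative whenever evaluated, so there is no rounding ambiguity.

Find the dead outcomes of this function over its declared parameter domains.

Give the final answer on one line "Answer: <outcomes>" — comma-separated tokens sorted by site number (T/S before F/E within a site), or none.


exhaustive pass over the 48-input domain:
  reachable outcomes have witnesses, e.g. B1=T (e.g. x=1), B1=F (e.g. x=1), B2=T (e.g. x=1), B2=F (e.g. x=11)
Answer: none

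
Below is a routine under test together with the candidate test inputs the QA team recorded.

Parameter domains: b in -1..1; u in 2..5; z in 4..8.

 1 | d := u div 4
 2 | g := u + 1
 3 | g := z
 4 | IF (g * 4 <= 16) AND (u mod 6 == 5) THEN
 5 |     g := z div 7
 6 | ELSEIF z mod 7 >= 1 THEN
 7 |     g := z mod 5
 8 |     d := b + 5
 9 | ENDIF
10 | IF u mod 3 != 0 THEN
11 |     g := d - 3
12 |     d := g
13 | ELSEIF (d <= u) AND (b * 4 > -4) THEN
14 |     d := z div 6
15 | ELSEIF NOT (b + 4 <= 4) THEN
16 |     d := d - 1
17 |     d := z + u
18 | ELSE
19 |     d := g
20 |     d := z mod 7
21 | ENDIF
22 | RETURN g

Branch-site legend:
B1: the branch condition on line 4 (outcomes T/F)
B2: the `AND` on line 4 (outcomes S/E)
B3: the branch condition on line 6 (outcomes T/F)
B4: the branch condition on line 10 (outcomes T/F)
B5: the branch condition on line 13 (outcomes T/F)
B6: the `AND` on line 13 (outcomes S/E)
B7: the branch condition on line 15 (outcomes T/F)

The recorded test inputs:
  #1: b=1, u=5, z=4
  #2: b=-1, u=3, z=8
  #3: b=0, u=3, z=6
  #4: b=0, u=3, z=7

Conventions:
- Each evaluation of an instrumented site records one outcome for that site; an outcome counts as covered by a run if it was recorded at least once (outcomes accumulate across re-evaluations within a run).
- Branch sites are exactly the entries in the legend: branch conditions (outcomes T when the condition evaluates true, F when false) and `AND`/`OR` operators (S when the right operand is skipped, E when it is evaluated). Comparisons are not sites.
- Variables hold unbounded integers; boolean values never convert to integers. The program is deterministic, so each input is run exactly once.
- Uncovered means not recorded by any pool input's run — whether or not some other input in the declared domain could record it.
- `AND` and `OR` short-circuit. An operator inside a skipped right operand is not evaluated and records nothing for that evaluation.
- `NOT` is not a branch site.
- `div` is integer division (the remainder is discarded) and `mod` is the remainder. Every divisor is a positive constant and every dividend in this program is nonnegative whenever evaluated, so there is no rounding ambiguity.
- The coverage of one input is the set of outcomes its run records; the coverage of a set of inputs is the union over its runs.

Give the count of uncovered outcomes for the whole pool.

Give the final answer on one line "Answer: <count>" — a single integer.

input #1 (b=1, u=5, z=4): covers B1=T, B2=E, B4=T
input #2 (b=-1, u=3, z=8): covers B1=F, B2=S, B3=T, B4=F, B5=F, B6=S, B7=F
input #3 (b=0, u=3, z=6): covers B1=F, B2=S, B3=T, B4=F, B5=F, B6=S, B7=F
input #4 (b=0, u=3, z=7): covers B1=F, B2=S, B3=F, B4=F, B5=T, B6=E
union over the pool: B1=T, B1=F, B2=S, B2=E, B3=T, B3=F, B4=T, B4=F, B5=T, B5=F, B6=S, B6=E, B7=F
uncovered (1 of 14): B7=T

Answer: 1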